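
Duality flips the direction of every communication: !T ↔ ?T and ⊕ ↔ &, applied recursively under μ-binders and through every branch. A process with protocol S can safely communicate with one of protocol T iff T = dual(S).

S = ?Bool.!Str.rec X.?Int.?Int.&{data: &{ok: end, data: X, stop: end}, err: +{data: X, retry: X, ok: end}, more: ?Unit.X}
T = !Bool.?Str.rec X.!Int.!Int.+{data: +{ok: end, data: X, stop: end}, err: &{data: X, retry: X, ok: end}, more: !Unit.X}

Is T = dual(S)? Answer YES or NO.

YES

?Bool vs !Bool  match
  !Str vs ?Str  match
    rec X vs rec X  match (μ self-dual)
      ?Int vs !Int  match
        ?Int vs !Int  match
          &{data,err,more} vs +{data,err,more}  match label sets agree
            • data:
              &{ok,data,stop} vs +{ok,data,stop}  match label sets agree
                • ok:
                  end vs end  match
                • data:
                  X vs X  match
                • stop:
                  end vs end  match
            • err:
              +{data,retry,ok} vs &{data,retry,ok}  match label sets agree
                • data:
                  X vs X  match
                • retry:
                  X vs X  match
                • ok:
                  end vs end  match
            • more:
              ?Unit vs !Unit  match
                X vs X  match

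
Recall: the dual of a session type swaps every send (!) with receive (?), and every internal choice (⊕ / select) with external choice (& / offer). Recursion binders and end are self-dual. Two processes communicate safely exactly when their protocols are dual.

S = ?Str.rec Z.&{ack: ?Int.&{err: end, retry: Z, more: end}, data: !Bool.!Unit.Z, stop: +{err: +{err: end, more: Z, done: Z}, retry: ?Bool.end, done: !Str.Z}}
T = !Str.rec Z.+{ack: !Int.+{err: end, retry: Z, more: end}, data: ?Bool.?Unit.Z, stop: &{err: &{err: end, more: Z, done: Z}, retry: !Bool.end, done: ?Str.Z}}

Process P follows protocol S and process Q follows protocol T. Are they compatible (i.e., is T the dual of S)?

?Str vs !Str  ✓
  rec Z vs rec Z  ✓ (μ self-dual)
    &{ack,data,stop} vs +{ack,data,stop}  ✓ label sets agree
      case ack:
        ?Int vs !Int  ✓
          &{err,retry,more} vs +{err,retry,more}  ✓ label sets agree
            case err:
              end vs end  ✓
            case retry:
              Z vs Z  ✓
            case more:
              end vs end  ✓
      case data:
        !Bool vs ?Bool  ✓
          !Unit vs ?Unit  ✓
            Z vs Z  ✓
      case stop:
        +{err,retry,done} vs &{err,retry,done}  ✓ label sets agree
          case err:
            +{err,more,done} vs &{err,more,done}  ✓ label sets agree
              case err:
                end vs end  ✓
              case more:
                Z vs Z  ✓
              case done:
                Z vs Z  ✓
          case retry:
            ?Bool vs !Bool  ✓
              end vs end  ✓
          case done:
            !Str vs ?Str  ✓
              Z vs Z  ✓

YES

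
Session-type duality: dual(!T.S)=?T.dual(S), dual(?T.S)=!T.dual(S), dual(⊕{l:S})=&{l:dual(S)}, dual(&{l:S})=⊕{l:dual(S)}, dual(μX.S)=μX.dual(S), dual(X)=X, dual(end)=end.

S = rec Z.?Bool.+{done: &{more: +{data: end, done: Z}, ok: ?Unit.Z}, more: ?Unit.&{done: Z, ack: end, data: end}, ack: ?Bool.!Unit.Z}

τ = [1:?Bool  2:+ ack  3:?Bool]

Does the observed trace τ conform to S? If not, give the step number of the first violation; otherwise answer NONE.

NONE

@1 ?Bool  ✓  now at +{done: &{more: +{data: end, done: rec Z.…}, ok: ?Unit.rec Z.…}, more: ?Unit.&{done: rec Z.…, ack: end, data: end}, ack: ?Bool.!Unit.rec Z.…}
@2 + ack  ✓  now at ?Bool.!Unit.rec Z.…
@3 ?Bool  ✓  now at !Unit.rec Z.…
τ conforms to S (length 3)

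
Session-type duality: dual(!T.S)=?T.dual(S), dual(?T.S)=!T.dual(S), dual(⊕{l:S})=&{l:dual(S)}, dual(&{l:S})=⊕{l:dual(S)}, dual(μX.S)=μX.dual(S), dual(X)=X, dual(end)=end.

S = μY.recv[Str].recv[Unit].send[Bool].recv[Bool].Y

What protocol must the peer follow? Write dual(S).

μY.send[Str].send[Unit].recv[Bool].send[Bool].Y

μY ↦ μY  (rec unchanged)
  recv[Str] ↦ send[Str]
    recv[Unit] ↦ send[Unit]
      send[Bool] ↦ recv[Bool]
        recv[Bool] ↦ send[Bool]
          Y self-dual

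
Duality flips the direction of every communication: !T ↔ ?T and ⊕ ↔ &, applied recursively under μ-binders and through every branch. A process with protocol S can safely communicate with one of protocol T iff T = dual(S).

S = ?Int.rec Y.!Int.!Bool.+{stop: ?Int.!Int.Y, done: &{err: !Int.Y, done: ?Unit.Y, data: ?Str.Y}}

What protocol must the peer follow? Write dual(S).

!Int.rec Y.?Int.?Bool.&{stop: !Int.?Int.Y, done: +{err: ?Int.Y, done: !Unit.Y, data: !Str.Y}}

?Int → !Int
  rec Y → rec Y  (binder kept)
    !Int → ?Int
      !Bool → ?Bool
        +{stop,done} → &{stop,done}  (internal→external)
          [stop]
            ?Int → !Int
              !Int → ?Int
                dual(Y) = Y
          [done]
            &{err,done,data} → +{err,done,data}  (offer→select)
              [err]
                !Int → ?Int
                  dual(Y) = Y
              [done]
                ?Unit → !Unit
                  dual(Y) = Y
              [data]
                ?Str → !Str
                  dual(Y) = Y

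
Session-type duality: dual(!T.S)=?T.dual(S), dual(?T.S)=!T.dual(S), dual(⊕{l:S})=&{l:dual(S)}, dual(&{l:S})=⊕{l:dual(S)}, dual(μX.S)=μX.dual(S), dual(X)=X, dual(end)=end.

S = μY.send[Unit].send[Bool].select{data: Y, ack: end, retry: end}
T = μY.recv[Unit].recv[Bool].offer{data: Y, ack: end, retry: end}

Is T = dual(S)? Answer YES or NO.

μY vs μY  ok (μ self-dual)
  send[Unit] vs recv[Unit]  ok
    send[Bool] vs recv[Bool]  ok
      select{data,ack,retry} vs offer{data,ack,retry}  ok same labels
        case data:
          Y vs Y  ok
        case ack:
          end vs end  ok
        case retry:
          end vs end  ok

YES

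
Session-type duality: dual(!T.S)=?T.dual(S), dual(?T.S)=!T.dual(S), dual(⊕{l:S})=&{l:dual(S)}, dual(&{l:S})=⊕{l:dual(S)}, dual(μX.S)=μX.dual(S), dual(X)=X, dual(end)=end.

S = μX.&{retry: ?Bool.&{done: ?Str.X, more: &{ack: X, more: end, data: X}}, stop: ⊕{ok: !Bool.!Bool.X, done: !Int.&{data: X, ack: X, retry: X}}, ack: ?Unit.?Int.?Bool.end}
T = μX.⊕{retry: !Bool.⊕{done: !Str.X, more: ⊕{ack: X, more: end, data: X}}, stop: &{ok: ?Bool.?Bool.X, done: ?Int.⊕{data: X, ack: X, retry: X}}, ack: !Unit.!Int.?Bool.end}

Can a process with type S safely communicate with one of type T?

μX | μX  ok (μ self-dual)
  &{retry,stop,ack} | ⊕{retry,stop,ack}  ok label sets agree
    [retry]
      ?Bool | !Bool  ok
        &{done,more} | ⊕{done,more}  ok label sets agree
          [done]
            ?Str | !Str  ok
              X | X  ok
          [more]
            &{ack,more,data} | ⊕{ack,more,data}  ok label sets agree
              [ack]
                X | X  ok
              [more]
                end | end  ok
              [data]
                X | X  ok
    [stop]
      ⊕{ok,done} | &{ok,done}  ok label sets agree
        [ok]
          !Bool | ?Bool  ok
            !Bool | ?Bool  ok
              X | X  ok
        [done]
          !Int | ?Int  ok
            &{data,ack,retry} | ⊕{data,ack,retry}  ok label sets agree
              [data]
                X | X  ok
              [ack]
                X | X  ok
              [retry]
                X | X  ok
    [ack]
      ?Unit | !Unit  ok
        ?Int | !Int  ok
          ?Bool | ?Bool  ✗ same direction on both sides — not dual

NO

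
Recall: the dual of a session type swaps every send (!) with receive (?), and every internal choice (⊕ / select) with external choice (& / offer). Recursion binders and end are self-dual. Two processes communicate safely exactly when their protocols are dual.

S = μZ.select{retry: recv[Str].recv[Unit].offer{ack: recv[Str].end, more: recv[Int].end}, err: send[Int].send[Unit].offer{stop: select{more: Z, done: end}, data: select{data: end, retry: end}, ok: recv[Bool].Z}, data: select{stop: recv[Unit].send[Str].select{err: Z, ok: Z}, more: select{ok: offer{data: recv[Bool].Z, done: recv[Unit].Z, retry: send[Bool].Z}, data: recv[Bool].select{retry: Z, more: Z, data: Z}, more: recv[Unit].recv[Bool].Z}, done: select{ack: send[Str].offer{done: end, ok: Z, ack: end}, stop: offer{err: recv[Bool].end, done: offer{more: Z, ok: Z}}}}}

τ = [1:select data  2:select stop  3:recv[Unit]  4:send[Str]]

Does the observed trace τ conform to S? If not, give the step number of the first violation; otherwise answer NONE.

step 1: select data  match  cont: select{stop: recv[Unit].send[Str].select{err: μZ.…, ok: μZ.…}, more: select{ok: offer{data: recv[Bool].μZ.…, done: recv[Unit].μZ.…, retry: send[Bool].μZ.…}, data: recv[Bool].select{retry: μZ.…, more: μZ.…, data: μZ.…}, more: recv[Unit].recv[Bool].μZ.…}, done: select{ack: send[Str].offer{done: end, ok: μZ.…, ack: end}, stop: offer{err: recv[Bool].end, done: offer{more: μZ.…, ok: μZ.…}}}}
step 2: select stop  match  cont: recv[Unit].send[Str].select{err: μZ.…, ok: μZ.…}
step 3: recv[Unit]  match  cont: send[Str].select{err: μZ.…, ok: μZ.…}
step 4: send[Str]  match  cont: select{err: μZ.…, ok: μZ.…}
all 4 steps conform

NONE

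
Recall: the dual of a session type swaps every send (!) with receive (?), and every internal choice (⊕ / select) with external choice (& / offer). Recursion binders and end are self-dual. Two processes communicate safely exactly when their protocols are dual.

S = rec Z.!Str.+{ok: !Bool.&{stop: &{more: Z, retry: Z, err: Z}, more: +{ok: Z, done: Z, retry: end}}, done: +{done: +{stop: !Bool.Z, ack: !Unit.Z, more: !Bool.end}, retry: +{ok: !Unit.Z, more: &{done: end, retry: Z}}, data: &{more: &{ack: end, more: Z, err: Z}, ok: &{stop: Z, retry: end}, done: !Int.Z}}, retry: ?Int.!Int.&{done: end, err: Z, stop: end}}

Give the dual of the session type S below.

rec Z ↦ rec Z  (μ self-dual)
  !Str ↦ ?Str
    +{ok,done,retry} ↦ &{ok,done,retry}  (select→offer)
      case ok:
        !Bool ↦ ?Bool
          &{stop,more} ↦ +{stop,more}  (external→internal)
            case stop:
              &{more,retry,err} ↦ +{more,retry,err}  (external→internal)
                case more:
                  Z self-dual
                case retry:
                  Z self-dual
                case err:
                  Z self-dual
            case more:
              +{ok,done,retry} ↦ &{ok,done,retry}  (select→offer)
                case ok:
                  Z self-dual
                case done:
                  Z self-dual
                case retry:
                  end self-dual
      case done:
        +{done,retry,data} ↦ &{done,retry,data}  (select→offer)
          case done:
            +{stop,ack,more} ↦ &{stop,ack,more}  (select→offer)
              case stop:
                !Bool ↦ ?Bool
                  Z self-dual
              case ack:
                !Unit ↦ ?Unit
                  Z self-dual
              case more:
                !Bool ↦ ?Bool
                  end self-dual
          case retry:
            +{ok,more} ↦ &{ok,more}  (select→offer)
              case ok:
                !Unit ↦ ?Unit
                  Z self-dual
              case more:
                &{done,retry} ↦ +{done,retry}  (external→internal)
                  case done:
                    end self-dual
                  case retry:
                    Z self-dual
          case data:
            &{more,ok,done} ↦ +{more,ok,done}  (external→internal)
              case more:
                &{ack,more,err} ↦ +{ack,more,err}  (external→internal)
                  case ack:
                    end self-dual
                  case more:
                    Z self-dual
                  case err:
                    Z self-dual
              case ok:
                &{stop,retry} ↦ +{stop,retry}  (external→internal)
                  case stop:
                    Z self-dual
                  case retry:
                    end self-dual
              case done:
                !Int ↦ ?Int
                  Z self-dual
      case retry:
        ?Int ↦ !Int
          !Int ↦ ?Int
            &{done,err,stop} ↦ +{done,err,stop}  (external→internal)
              case done:
                end self-dual
              case err:
                Z self-dual
              case stop:
                end self-dual

rec Z.?Str.&{ok: ?Bool.+{stop: +{more: Z, retry: Z, err: Z}, more: &{ok: Z, done: Z, retry: end}}, done: &{done: &{stop: ?Bool.Z, ack: ?Unit.Z, more: ?Bool.end}, retry: &{ok: ?Unit.Z, more: +{done: end, retry: Z}}, data: +{more: +{ack: end, more: Z, err: Z}, ok: +{stop: Z, retry: end}, done: ?Int.Z}}, retry: !Int.?Int.+{done: end, err: Z, stop: end}}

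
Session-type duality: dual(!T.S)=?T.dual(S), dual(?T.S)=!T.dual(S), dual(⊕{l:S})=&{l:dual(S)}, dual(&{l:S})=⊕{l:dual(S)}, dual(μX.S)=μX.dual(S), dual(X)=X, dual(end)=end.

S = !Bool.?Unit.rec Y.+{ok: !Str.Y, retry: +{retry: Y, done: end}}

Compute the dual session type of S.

!Bool → ?Bool
  ?Unit → !Unit
    rec Y → rec Y  (binder kept)
      +{ok,retry} → &{ok,retry}  (select→offer)
        case ok:
          !Str → ?Str
            dual(Y) = Y
        case retry:
          +{retry,done} → &{retry,done}  (select→offer)
            case retry:
              dual(Y) = Y
            case done:
              dual(end) = end

?Bool.!Unit.rec Y.&{ok: ?Str.Y, retry: &{retry: Y, done: end}}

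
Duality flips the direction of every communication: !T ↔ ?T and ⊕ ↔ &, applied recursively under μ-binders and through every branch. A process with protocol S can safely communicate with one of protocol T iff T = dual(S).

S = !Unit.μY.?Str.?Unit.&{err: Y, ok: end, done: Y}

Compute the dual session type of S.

!Unit ↦ ?Unit
  μY ↦ μY  (binder kept)
    ?Str ↦ !Str
      ?Unit ↦ !Unit
        &{err,ok,done} ↦ ⊕{err,ok,done}  (&→⊕)
          [err]
            Y self-dual
          [ok]
            end self-dual
          [done]
            Y self-dual

?Unit.μY.!Str.!Unit.⊕{err: Y, ok: end, done: Y}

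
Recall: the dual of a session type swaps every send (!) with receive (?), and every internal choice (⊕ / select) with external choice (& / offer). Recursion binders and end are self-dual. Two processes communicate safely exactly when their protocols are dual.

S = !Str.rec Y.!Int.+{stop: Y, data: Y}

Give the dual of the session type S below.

?Str.rec Y.?Int.&{stop: Y, data: Y}

!Str → ?Str
  rec Y → rec Y  (rec unchanged)
    !Int → ?Int
      +{stop,data} → &{stop,data}  (select→offer)
        [stop]
          dual(Y) = Y
        [data]
          dual(Y) = Y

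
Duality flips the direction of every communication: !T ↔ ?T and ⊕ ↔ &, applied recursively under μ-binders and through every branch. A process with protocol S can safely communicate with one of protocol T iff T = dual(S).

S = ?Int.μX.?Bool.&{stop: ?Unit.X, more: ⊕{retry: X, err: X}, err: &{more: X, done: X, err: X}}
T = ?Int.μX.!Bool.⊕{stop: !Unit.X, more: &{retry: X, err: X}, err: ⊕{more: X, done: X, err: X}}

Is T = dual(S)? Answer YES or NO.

NO

?Int | ?Int  ✗ same direction on both sides — not dual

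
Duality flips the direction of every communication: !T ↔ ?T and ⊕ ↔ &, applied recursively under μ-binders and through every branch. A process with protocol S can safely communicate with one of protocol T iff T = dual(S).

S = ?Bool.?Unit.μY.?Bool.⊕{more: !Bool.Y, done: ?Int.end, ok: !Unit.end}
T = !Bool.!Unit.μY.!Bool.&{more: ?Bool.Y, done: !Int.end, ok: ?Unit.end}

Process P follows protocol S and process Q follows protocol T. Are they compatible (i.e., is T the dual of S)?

YES

?Bool ‖ !Bool  match
  ?Unit ‖ !Unit  match
    μY ‖ μY  match (binder kept)
      ?Bool ‖ !Bool  match
        ⊕{more,done,ok} ‖ &{more,done,ok}  match labels match
          • more:
            !Bool ‖ ?Bool  match
              Y ‖ Y  match
          • done:
            ?Int ‖ !Int  match
              end ‖ end  match
          • ok:
            !Unit ‖ ?Unit  match
              end ‖ end  match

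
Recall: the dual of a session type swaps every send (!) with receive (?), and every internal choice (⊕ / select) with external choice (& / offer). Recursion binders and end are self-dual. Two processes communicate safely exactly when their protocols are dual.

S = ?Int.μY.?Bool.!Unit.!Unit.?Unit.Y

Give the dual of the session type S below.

?Int ↦ !Int
  μY ↦ μY  (rec unchanged)
    ?Bool ↦ !Bool
      !Unit ↦ ?Unit
        !Unit ↦ ?Unit
          ?Unit ↦ !Unit
            Y self-dual

!Int.μY.!Bool.?Unit.?Unit.!Unit.Y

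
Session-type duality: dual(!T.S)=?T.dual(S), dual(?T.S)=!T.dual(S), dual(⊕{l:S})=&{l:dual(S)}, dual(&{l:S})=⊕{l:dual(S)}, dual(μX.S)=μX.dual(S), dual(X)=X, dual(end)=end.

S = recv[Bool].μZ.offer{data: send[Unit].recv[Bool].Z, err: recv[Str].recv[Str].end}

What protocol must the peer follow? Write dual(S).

recv[Bool] = send[Bool]
  μZ = μZ  (rec unchanged)
    offer{data,err} = select{data,err}  (offer→select)
      [data]
        send[Unit] = recv[Unit]
          recv[Bool] = send[Bool]
            Z ↦ Z
      [err]
        recv[Str] = send[Str]
          recv[Str] = send[Str]
            end ↦ end

send[Bool].μZ.select{data: recv[Unit].send[Bool].Z, err: send[Str].send[Str].end}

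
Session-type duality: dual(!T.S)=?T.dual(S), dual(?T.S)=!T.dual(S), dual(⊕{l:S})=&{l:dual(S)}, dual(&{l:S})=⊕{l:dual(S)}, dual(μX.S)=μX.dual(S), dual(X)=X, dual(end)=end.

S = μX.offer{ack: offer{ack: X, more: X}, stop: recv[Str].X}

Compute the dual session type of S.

μX.select{ack: select{ack: X, more: X}, stop: send[Str].X}

μX ↦ μX  (μ self-dual)
  offer{ack,stop} ↦ select{ack,stop}  (external→internal)
    • ack:
      offer{ack,more} ↦ select{ack,more}  (external→internal)
        • ack:
          X ↦ X
        • more:
          X ↦ X
    • stop:
      recv[Str] ↦ send[Str]
        X ↦ X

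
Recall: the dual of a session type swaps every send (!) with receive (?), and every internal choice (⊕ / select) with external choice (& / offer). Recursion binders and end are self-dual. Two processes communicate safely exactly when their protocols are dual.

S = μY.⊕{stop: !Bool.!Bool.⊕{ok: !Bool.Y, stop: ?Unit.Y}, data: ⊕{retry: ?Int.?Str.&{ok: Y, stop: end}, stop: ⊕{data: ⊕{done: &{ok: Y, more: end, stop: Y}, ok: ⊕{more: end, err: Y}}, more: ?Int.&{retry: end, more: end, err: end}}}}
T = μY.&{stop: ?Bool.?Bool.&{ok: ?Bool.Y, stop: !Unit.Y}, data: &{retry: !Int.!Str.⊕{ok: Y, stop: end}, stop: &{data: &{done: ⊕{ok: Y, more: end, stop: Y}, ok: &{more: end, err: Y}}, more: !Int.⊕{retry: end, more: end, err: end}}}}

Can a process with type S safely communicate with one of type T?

μY | μY  ✓ (μ self-dual)
  ⊕{stop,data} | &{stop,data}  ✓ same labels
    case stop:
      !Bool | ?Bool  ✓
        !Bool | ?Bool  ✓
          ⊕{ok,stop} | &{ok,stop}  ✓ same labels
            case ok:
              !Bool | ?Bool  ✓
                Y | Y  ✓
            case stop:
              ?Unit | !Unit  ✓
                Y | Y  ✓
    case data:
      ⊕{retry,stop} | &{retry,stop}  ✓ same labels
        case retry:
          ?Int | !Int  ✓
            ?Str | !Str  ✓
              &{ok,stop} | ⊕{ok,stop}  ✓ same labels
                case ok:
                  Y | Y  ✓
                case stop:
                  end | end  ✓
        case stop:
          ⊕{data,more} | &{data,more}  ✓ same labels
            case data:
              ⊕{done,ok} | &{done,ok}  ✓ same labels
                case done:
                  &{ok,more,stop} | ⊕{ok,more,stop}  ✓ same labels
                    case ok:
                      Y | Y  ✓
                    case more:
                      end | end  ✓
                    case stop:
                      Y | Y  ✓
                case ok:
                  ⊕{more,err} | &{more,err}  ✓ same labels
                    case more:
                      end | end  ✓
                    case err:
                      Y | Y  ✓
            case more:
              ?Int | !Int  ✓
                &{retry,more,err} | ⊕{retry,more,err}  ✓ same labels
                  case retry:
                    end | end  ✓
                  case more:
                    end | end  ✓
                  case err:
                    end | end  ✓

YES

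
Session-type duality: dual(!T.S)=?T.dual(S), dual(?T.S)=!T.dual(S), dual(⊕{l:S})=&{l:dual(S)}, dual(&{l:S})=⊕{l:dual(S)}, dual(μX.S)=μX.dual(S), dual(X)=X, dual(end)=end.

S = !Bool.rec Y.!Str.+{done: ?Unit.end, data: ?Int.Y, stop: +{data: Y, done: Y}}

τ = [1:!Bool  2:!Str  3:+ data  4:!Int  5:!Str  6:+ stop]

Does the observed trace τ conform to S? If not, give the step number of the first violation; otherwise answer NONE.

@1 !Bool  ✓  residual = rec Y.…
@2 !Str  ✓  residual = +{done: ?Unit.end, data: ?Int.rec Y.…, stop: +{data: rec Y.…, done: rec Y.…}}
@3 + data  ✓  residual = ?Int.rec Y.…
@4 got !Int, protocol expects ?Int  ✗

4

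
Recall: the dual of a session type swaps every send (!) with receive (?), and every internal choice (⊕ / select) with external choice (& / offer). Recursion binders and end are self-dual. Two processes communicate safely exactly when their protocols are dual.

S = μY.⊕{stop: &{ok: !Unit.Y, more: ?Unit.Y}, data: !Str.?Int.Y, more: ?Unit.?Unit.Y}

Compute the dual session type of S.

μY ↦ μY  (rec unchanged)
  ⊕{stop,data,more} ↦ &{stop,data,more}  (⊕→&)
    • stop:
      &{ok,more} ↦ ⊕{ok,more}  (&→⊕)
        • ok:
          !Unit ↦ ?Unit
            dual(Y) = Y
        • more:
          ?Unit ↦ !Unit
            dual(Y) = Y
    • data:
      !Str ↦ ?Str
        ?Int ↦ !Int
          dual(Y) = Y
    • more:
      ?Unit ↦ !Unit
        ?Unit ↦ !Unit
          dual(Y) = Y

μY.&{stop: ⊕{ok: ?Unit.Y, more: !Unit.Y}, data: ?Str.!Int.Y, more: !Unit.!Unit.Y}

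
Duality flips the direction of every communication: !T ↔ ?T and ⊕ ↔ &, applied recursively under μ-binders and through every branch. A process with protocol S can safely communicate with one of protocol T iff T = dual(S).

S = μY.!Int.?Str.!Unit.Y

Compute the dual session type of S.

μY.?Int.!Str.?Unit.Y

μY ↦ μY  (μ self-dual)
  !Int ↦ ?Int
    ?Str ↦ !Str
      !Unit ↦ ?Unit
        Y ↦ Y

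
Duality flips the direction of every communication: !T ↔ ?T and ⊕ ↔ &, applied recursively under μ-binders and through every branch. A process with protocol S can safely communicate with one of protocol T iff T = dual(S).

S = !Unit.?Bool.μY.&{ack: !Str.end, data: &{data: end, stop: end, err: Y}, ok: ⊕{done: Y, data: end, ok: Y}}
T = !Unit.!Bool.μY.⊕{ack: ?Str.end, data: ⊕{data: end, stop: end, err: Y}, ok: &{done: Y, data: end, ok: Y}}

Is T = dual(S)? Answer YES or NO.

!Unit | !Unit  ✗ same direction on both sides — not dual

NO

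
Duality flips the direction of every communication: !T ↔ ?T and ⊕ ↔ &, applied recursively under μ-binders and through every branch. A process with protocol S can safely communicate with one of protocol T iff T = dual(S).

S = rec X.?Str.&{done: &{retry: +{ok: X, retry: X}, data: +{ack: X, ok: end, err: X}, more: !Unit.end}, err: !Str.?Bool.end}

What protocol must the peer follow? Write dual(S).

rec X.!Str.+{done: +{retry: &{ok: X, retry: X}, data: &{ack: X, ok: end, err: X}, more: ?Unit.end}, err: ?Str.!Bool.end}

rec X → rec X  (μ self-dual)
  ?Str → !Str
    &{done,err} → +{done,err}  (&→⊕)
      [done]
        &{retry,data,more} → +{retry,data,more}  (&→⊕)
          [retry]
            +{ok,retry} → &{ok,retry}  (internal→external)
              [ok]
                X self-dual
              [retry]
                X self-dual
          [data]
            +{ack,ok,err} → &{ack,ok,err}  (internal→external)
              [ack]
                X self-dual
              [ok]
                end self-dual
              [err]
                X self-dual
          [more]
            !Unit → ?Unit
              end self-dual
      [err]
        !Str → ?Str
          ?Bool → !Bool
            end self-dual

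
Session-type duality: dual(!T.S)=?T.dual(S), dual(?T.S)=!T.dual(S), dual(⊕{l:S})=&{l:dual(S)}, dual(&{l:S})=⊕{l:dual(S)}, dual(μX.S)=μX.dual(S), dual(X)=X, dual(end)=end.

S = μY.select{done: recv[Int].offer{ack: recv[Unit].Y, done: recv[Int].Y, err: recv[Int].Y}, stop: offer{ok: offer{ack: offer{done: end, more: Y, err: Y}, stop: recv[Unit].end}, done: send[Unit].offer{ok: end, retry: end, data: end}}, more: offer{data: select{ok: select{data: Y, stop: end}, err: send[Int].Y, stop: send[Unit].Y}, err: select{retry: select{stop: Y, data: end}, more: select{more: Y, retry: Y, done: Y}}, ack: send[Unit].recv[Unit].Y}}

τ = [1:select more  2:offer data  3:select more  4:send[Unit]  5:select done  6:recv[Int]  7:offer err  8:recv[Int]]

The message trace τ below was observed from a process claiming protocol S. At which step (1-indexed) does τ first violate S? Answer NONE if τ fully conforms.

[1] select more  ✓  cont: offer{data: select{ok: select{data: μY.…, stop: end}, err: send[Int].μY.…, stop: send[Unit].μY.…}, err: select{retry: select{stop: μY.…, data: end}, more: select{more: μY.…, retry: μY.…, done: μY.…}}, ack: send[Unit].recv[Unit].μY.…}
[2] offer data  ✓  cont: select{ok: select{data: μY.…, stop: end}, err: send[Int].μY.…, stop: send[Unit].μY.…}
[3] got select more, protocol expects select ok or select err or select stop  ✗

3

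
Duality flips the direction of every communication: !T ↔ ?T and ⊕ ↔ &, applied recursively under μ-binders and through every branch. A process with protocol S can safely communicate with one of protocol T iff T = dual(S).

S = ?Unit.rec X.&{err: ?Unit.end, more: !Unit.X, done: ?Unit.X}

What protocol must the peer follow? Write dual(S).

?Unit ↦ !Unit
  rec X ↦ rec X  (rec unchanged)
    &{err,more,done} ↦ +{err,more,done}  (&→⊕)
      [err]
        ?Unit ↦ !Unit
          end self-dual
      [more]
        !Unit ↦ ?Unit
          X self-dual
      [done]
        ?Unit ↦ !Unit
          X self-dual

!Unit.rec X.+{err: !Unit.end, more: ?Unit.X, done: !Unit.X}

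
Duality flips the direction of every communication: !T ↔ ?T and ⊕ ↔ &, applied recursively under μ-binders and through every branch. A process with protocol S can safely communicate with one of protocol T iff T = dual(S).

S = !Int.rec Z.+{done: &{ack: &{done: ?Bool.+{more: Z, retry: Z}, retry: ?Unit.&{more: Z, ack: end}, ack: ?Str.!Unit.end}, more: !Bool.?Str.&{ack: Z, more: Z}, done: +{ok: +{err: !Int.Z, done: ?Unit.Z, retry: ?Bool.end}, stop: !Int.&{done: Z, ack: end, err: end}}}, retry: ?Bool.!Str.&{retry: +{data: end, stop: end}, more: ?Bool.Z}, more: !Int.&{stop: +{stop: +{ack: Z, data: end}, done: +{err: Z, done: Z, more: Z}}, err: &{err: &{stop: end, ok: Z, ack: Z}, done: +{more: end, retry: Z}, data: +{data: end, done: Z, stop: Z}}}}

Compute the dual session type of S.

!Int = ?Int
  rec Z = rec Z  (μ self-dual)
    +{done,retry,more} = &{done,retry,more}  (⊕→&)
      [done]
        &{ack,more,done} = +{ack,more,done}  (external→internal)
          [ack]
            &{done,retry,ack} = +{done,retry,ack}  (external→internal)
              [done]
                ?Bool = !Bool
                  +{more,retry} = &{more,retry}  (⊕→&)
                    [more]
                      dual(Z) = Z
                    [retry]
                      dual(Z) = Z
              [retry]
                ?Unit = !Unit
                  &{more,ack} = +{more,ack}  (external→internal)
                    [more]
                      dual(Z) = Z
                    [ack]
                      dual(end) = end
              [ack]
                ?Str = !Str
                  !Unit = ?Unit
                    dual(end) = end
          [more]
            !Bool = ?Bool
              ?Str = !Str
                &{ack,more} = +{ack,more}  (external→internal)
                  [ack]
                    dual(Z) = Z
                  [more]
                    dual(Z) = Z
          [done]
            +{ok,stop} = &{ok,stop}  (⊕→&)
              [ok]
                +{err,done,retry} = &{err,done,retry}  (⊕→&)
                  [err]
                    !Int = ?Int
                      dual(Z) = Z
                  [done]
                    ?Unit = !Unit
                      dual(Z) = Z
                  [retry]
                    ?Bool = !Bool
                      dual(end) = end
              [stop]
                !Int = ?Int
                  &{done,ack,err} = +{done,ack,err}  (external→internal)
                    [done]
                      dual(Z) = Z
                    [ack]
                      dual(end) = end
                    [err]
                      dual(end) = end
      [retry]
        ?Bool = !Bool
          !Str = ?Str
            &{retry,more} = +{retry,more}  (external→internal)
              [retry]
                +{data,stop} = &{data,stop}  (⊕→&)
                  [data]
                    dual(end) = end
                  [stop]
                    dual(end) = end
              [more]
                ?Bool = !Bool
                  dual(Z) = Z
      [more]
        !Int = ?Int
          &{stop,err} = +{stop,err}  (external→internal)
            [stop]
              +{stop,done} = &{stop,done}  (⊕→&)
                [stop]
                  +{ack,data} = &{ack,data}  (⊕→&)
                    [ack]
                      dual(Z) = Z
                    [data]
                      dual(end) = end
                [done]
                  +{err,done,more} = &{err,done,more}  (⊕→&)
                    [err]
                      dual(Z) = Z
                    [done]
                      dual(Z) = Z
                    [more]
                      dual(Z) = Z
            [err]
              &{err,done,data} = +{err,done,data}  (external→internal)
                [err]
                  &{stop,ok,ack} = +{stop,ok,ack}  (external→internal)
                    [stop]
                      dual(end) = end
                    [ok]
                      dual(Z) = Z
                    [ack]
                      dual(Z) = Z
                [done]
                  +{more,retry} = &{more,retry}  (⊕→&)
                    [more]
                      dual(end) = end
                    [retry]
                      dual(Z) = Z
                [data]
                  +{data,done,stop} = &{data,done,stop}  (⊕→&)
                    [data]
                      dual(end) = end
                    [done]
                      dual(Z) = Z
                    [stop]
                      dual(Z) = Z

?Int.rec Z.&{done: +{ack: +{done: !Bool.&{more: Z, retry: Z}, retry: !Unit.+{more: Z, ack: end}, ack: !Str.?Unit.end}, more: ?Bool.!Str.+{ack: Z, more: Z}, done: &{ok: &{err: ?Int.Z, done: !Unit.Z, retry: !Bool.end}, stop: ?Int.+{done: Z, ack: end, err: end}}}, retry: !Bool.?Str.+{retry: &{data: end, stop: end}, more: !Bool.Z}, more: ?Int.+{stop: &{stop: &{ack: Z, data: end}, done: &{err: Z, done: Z, more: Z}}, err: +{err: +{stop: end, ok: Z, ack: Z}, done: &{more: end, retry: Z}, data: &{data: end, done: Z, stop: Z}}}}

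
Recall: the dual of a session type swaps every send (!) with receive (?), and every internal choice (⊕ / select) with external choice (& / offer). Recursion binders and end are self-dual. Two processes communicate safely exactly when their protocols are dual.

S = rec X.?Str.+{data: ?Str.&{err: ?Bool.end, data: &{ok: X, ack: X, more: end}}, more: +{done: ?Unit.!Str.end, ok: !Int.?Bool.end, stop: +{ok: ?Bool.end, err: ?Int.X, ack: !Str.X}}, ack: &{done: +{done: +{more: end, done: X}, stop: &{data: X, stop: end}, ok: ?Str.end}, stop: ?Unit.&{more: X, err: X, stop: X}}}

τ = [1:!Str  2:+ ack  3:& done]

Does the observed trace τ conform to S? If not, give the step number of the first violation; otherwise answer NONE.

1

@1 got !Str, protocol expects ?Str  ✗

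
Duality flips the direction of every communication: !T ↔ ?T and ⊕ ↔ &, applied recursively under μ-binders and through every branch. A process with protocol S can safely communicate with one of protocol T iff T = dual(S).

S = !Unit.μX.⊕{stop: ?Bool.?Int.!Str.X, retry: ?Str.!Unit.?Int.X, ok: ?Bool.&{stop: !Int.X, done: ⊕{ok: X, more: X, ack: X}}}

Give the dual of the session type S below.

!Unit ↦ ?Unit
  μX ↦ μX  (μ self-dual)
    ⊕{stop,retry,ok} ↦ &{stop,retry,ok}  (⊕→&)
      • stop:
        ?Bool ↦ !Bool
          ?Int ↦ !Int
            !Str ↦ ?Str
              X ↦ X
      • retry:
        ?Str ↦ !Str
          !Unit ↦ ?Unit
            ?Int ↦ !Int
              X ↦ X
      • ok:
        ?Bool ↦ !Bool
          &{stop,done} ↦ ⊕{stop,done}  (&→⊕)
            • stop:
              !Int ↦ ?Int
                X ↦ X
            • done:
              ⊕{ok,more,ack} ↦ &{ok,more,ack}  (⊕→&)
                • ok:
                  X ↦ X
                • more:
                  X ↦ X
                • ack:
                  X ↦ X

?Unit.μX.&{stop: !Bool.!Int.?Str.X, retry: !Str.?Unit.!Int.X, ok: !Bool.⊕{stop: ?Int.X, done: &{ok: X, more: X, ack: X}}}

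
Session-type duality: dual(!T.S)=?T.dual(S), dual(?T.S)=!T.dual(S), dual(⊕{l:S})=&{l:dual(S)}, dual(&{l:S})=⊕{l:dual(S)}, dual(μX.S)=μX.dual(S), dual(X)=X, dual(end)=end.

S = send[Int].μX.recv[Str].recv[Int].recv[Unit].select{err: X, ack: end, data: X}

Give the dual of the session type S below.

recv[Int].μX.send[Str].send[Int].send[Unit].offer{err: X, ack: end, data: X}

send[Int] ↦ recv[Int]
  μX ↦ μX  (rec unchanged)
    recv[Str] ↦ send[Str]
      recv[Int] ↦ send[Int]
        recv[Unit] ↦ send[Unit]
          select{err,ack,data} ↦ offer{err,ack,data}  (internal→external)
            • err:
              dual(X) = X
            • ack:
              dual(end) = end
            • data:
              dual(X) = X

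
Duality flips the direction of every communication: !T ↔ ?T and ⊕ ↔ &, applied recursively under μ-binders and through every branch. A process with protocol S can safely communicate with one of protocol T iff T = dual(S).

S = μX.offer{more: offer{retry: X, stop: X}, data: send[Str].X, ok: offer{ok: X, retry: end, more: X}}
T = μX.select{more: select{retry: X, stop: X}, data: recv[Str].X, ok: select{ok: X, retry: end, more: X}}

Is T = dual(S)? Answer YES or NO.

μX vs μX  ok (rec unchanged)
  offer{more,data,ok} vs select{more,data,ok}  ok label sets agree
    case more:
      offer{retry,stop} vs select{retry,stop}  ok label sets agree
        case retry:
          X vs X  ok
        case stop:
          X vs X  ok
    case data:
      send[Str] vs recv[Str]  ok
        X vs X  ok
    case ok:
      offer{ok,retry,more} vs select{ok,retry,more}  ok label sets agree
        case ok:
          X vs X  ok
        case retry:
          end vs end  ok
        case more:
          X vs X  ok

YES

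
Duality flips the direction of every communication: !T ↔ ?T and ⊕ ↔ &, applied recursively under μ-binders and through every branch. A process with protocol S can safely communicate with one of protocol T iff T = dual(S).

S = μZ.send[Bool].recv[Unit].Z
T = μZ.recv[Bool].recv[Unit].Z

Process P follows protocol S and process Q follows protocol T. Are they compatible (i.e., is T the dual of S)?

μZ | μZ  ✓ (binder kept)
  send[Bool] | recv[Bool]  ✓
    recv[Unit] | recv[Unit]  ✗ same direction on both sides — not dual

NO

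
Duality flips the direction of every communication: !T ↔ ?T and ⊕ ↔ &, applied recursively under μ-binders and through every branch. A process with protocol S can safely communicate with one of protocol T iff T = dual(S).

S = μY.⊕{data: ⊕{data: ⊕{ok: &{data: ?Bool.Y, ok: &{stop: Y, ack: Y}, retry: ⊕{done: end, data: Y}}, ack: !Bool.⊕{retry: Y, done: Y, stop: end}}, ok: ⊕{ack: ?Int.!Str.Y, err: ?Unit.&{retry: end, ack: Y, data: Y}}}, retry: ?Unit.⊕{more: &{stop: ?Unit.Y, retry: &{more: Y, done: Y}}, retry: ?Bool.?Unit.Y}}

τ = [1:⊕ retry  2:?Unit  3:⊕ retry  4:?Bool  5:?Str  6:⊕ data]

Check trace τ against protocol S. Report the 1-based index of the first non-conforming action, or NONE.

@1 ⊕ retry  match  cont: ?Unit.⊕{more: &{stop: ?Unit.μY.…, retry: &{more: μY.…, done: μY.…}}, retry: ?Bool.?Unit.μY.…}
@2 ?Unit  match  cont: ⊕{more: &{stop: ?Unit.μY.…, retry: &{more: μY.…, done: μY.…}}, retry: ?Bool.?Unit.μY.…}
@3 ⊕ retry  match  cont: ?Bool.?Unit.μY.…
@4 ?Bool  match  cont: ?Unit.μY.…
@5 got ?Str, protocol expects ?Unit  ✗

5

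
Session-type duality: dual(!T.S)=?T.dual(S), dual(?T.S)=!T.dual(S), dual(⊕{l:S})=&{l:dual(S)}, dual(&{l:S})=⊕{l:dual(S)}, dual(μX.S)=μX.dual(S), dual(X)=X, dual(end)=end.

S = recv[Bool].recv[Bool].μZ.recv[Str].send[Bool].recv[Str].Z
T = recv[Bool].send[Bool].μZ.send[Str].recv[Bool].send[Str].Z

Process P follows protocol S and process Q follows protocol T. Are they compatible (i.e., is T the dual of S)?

recv[Bool] ‖ recv[Bool]  ✗ same direction on both sides — not dual

NO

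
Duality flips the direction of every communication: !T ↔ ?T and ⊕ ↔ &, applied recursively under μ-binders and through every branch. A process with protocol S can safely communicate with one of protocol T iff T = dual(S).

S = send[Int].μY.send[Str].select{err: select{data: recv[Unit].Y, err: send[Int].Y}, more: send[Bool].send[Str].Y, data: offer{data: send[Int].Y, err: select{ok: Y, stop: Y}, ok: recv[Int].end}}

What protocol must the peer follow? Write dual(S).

send[Int] ↦ recv[Int]
  μY ↦ μY  (rec unchanged)
    send[Str] ↦ recv[Str]
      select{err,more,data} ↦ offer{err,more,data}  (select→offer)
        • err:
          select{data,err} ↦ offer{data,err}  (select→offer)
            • data:
              recv[Unit] ↦ send[Unit]
                Y ↦ Y
            • err:
              send[Int] ↦ recv[Int]
                Y ↦ Y
        • more:
          send[Bool] ↦ recv[Bool]
            send[Str] ↦ recv[Str]
              Y ↦ Y
        • data:
          offer{data,err,ok} ↦ select{data,err,ok}  (&→⊕)
            • data:
              send[Int] ↦ recv[Int]
                Y ↦ Y
            • err:
              select{ok,stop} ↦ offer{ok,stop}  (select→offer)
                • ok:
                  Y ↦ Y
                • stop:
                  Y ↦ Y
            • ok:
              recv[Int] ↦ send[Int]
                end ↦ end

recv[Int].μY.recv[Str].offer{err: offer{data: send[Unit].Y, err: recv[Int].Y}, more: recv[Bool].recv[Str].Y, data: select{data: recv[Int].Y, err: offer{ok: Y, stop: Y}, ok: send[Int].end}}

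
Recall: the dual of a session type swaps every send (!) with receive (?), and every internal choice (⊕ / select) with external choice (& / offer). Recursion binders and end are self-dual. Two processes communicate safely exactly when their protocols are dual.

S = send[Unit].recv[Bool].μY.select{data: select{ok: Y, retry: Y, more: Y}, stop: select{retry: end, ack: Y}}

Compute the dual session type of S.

send[Unit] → recv[Unit]
  recv[Bool] → send[Bool]
    μY → μY  (binder kept)
      select{data,stop} → offer{data,stop}  (select→offer)
        case data:
          select{ok,retry,more} → offer{ok,retry,more}  (select→offer)
            case ok:
              dual(Y) = Y
            case retry:
              dual(Y) = Y
            case more:
              dual(Y) = Y
        case stop:
          select{retry,ack} → offer{retry,ack}  (select→offer)
            case retry:
              dual(end) = end
            case ack:
              dual(Y) = Y

recv[Unit].send[Bool].μY.offer{data: offer{ok: Y, retry: Y, more: Y}, stop: offer{retry: end, ack: Y}}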